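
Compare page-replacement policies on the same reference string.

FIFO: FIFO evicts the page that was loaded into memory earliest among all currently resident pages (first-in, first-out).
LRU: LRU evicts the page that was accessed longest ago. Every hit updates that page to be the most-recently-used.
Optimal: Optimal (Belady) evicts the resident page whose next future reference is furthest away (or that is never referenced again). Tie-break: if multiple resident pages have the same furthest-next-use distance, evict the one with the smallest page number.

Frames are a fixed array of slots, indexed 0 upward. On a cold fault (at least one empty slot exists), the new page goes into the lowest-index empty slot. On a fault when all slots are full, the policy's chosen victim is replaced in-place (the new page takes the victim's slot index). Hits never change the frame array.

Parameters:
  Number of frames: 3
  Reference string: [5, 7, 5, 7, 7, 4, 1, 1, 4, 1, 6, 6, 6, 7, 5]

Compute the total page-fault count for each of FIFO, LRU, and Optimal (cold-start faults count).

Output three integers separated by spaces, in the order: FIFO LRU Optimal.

Answer: 7 7 6

Derivation:
--- FIFO ---
  step 0: ref 5 -> FAULT, frames=[5,-,-] (faults so far: 1)
  step 1: ref 7 -> FAULT, frames=[5,7,-] (faults so far: 2)
  step 2: ref 5 -> HIT, frames=[5,7,-] (faults so far: 2)
  step 3: ref 7 -> HIT, frames=[5,7,-] (faults so far: 2)
  step 4: ref 7 -> HIT, frames=[5,7,-] (faults so far: 2)
  step 5: ref 4 -> FAULT, frames=[5,7,4] (faults so far: 3)
  step 6: ref 1 -> FAULT, evict 5, frames=[1,7,4] (faults so far: 4)
  step 7: ref 1 -> HIT, frames=[1,7,4] (faults so far: 4)
  step 8: ref 4 -> HIT, frames=[1,7,4] (faults so far: 4)
  step 9: ref 1 -> HIT, frames=[1,7,4] (faults so far: 4)
  step 10: ref 6 -> FAULT, evict 7, frames=[1,6,4] (faults so far: 5)
  step 11: ref 6 -> HIT, frames=[1,6,4] (faults so far: 5)
  step 12: ref 6 -> HIT, frames=[1,6,4] (faults so far: 5)
  step 13: ref 7 -> FAULT, evict 4, frames=[1,6,7] (faults so far: 6)
  step 14: ref 5 -> FAULT, evict 1, frames=[5,6,7] (faults so far: 7)
  FIFO total faults: 7
--- LRU ---
  step 0: ref 5 -> FAULT, frames=[5,-,-] (faults so far: 1)
  step 1: ref 7 -> FAULT, frames=[5,7,-] (faults so far: 2)
  step 2: ref 5 -> HIT, frames=[5,7,-] (faults so far: 2)
  step 3: ref 7 -> HIT, frames=[5,7,-] (faults so far: 2)
  step 4: ref 7 -> HIT, frames=[5,7,-] (faults so far: 2)
  step 5: ref 4 -> FAULT, frames=[5,7,4] (faults so far: 3)
  step 6: ref 1 -> FAULT, evict 5, frames=[1,7,4] (faults so far: 4)
  step 7: ref 1 -> HIT, frames=[1,7,4] (faults so far: 4)
  step 8: ref 4 -> HIT, frames=[1,7,4] (faults so far: 4)
  step 9: ref 1 -> HIT, frames=[1,7,4] (faults so far: 4)
  step 10: ref 6 -> FAULT, evict 7, frames=[1,6,4] (faults so far: 5)
  step 11: ref 6 -> HIT, frames=[1,6,4] (faults so far: 5)
  step 12: ref 6 -> HIT, frames=[1,6,4] (faults so far: 5)
  step 13: ref 7 -> FAULT, evict 4, frames=[1,6,7] (faults so far: 6)
  step 14: ref 5 -> FAULT, evict 1, frames=[5,6,7] (faults so far: 7)
  LRU total faults: 7
--- Optimal ---
  step 0: ref 5 -> FAULT, frames=[5,-,-] (faults so far: 1)
  step 1: ref 7 -> FAULT, frames=[5,7,-] (faults so far: 2)
  step 2: ref 5 -> HIT, frames=[5,7,-] (faults so far: 2)
  step 3: ref 7 -> HIT, frames=[5,7,-] (faults so far: 2)
  step 4: ref 7 -> HIT, frames=[5,7,-] (faults so far: 2)
  step 5: ref 4 -> FAULT, frames=[5,7,4] (faults so far: 3)
  step 6: ref 1 -> FAULT, evict 5, frames=[1,7,4] (faults so far: 4)
  step 7: ref 1 -> HIT, frames=[1,7,4] (faults so far: 4)
  step 8: ref 4 -> HIT, frames=[1,7,4] (faults so far: 4)
  step 9: ref 1 -> HIT, frames=[1,7,4] (faults so far: 4)
  step 10: ref 6 -> FAULT, evict 1, frames=[6,7,4] (faults so far: 5)
  step 11: ref 6 -> HIT, frames=[6,7,4] (faults so far: 5)
  step 12: ref 6 -> HIT, frames=[6,7,4] (faults so far: 5)
  step 13: ref 7 -> HIT, frames=[6,7,4] (faults so far: 5)
  step 14: ref 5 -> FAULT, evict 4, frames=[6,7,5] (faults so far: 6)
  Optimal total faults: 6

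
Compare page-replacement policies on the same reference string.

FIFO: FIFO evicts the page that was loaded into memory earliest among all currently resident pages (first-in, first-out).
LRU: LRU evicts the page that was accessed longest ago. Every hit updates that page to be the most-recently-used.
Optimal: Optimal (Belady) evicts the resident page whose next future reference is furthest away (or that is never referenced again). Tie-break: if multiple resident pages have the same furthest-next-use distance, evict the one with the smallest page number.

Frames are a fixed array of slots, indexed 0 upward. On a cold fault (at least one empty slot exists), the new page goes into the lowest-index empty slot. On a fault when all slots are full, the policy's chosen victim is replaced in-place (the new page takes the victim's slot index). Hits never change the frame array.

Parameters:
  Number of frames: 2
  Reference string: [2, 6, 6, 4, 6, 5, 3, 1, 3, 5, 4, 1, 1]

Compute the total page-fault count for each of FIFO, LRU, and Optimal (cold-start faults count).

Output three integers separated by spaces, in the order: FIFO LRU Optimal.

Answer: 9 9 8

Derivation:
--- FIFO ---
  step 0: ref 2 -> FAULT, frames=[2,-] (faults so far: 1)
  step 1: ref 6 -> FAULT, frames=[2,6] (faults so far: 2)
  step 2: ref 6 -> HIT, frames=[2,6] (faults so far: 2)
  step 3: ref 4 -> FAULT, evict 2, frames=[4,6] (faults so far: 3)
  step 4: ref 6 -> HIT, frames=[4,6] (faults so far: 3)
  step 5: ref 5 -> FAULT, evict 6, frames=[4,5] (faults so far: 4)
  step 6: ref 3 -> FAULT, evict 4, frames=[3,5] (faults so far: 5)
  step 7: ref 1 -> FAULT, evict 5, frames=[3,1] (faults so far: 6)
  step 8: ref 3 -> HIT, frames=[3,1] (faults so far: 6)
  step 9: ref 5 -> FAULT, evict 3, frames=[5,1] (faults so far: 7)
  step 10: ref 4 -> FAULT, evict 1, frames=[5,4] (faults so far: 8)
  step 11: ref 1 -> FAULT, evict 5, frames=[1,4] (faults so far: 9)
  step 12: ref 1 -> HIT, frames=[1,4] (faults so far: 9)
  FIFO total faults: 9
--- LRU ---
  step 0: ref 2 -> FAULT, frames=[2,-] (faults so far: 1)
  step 1: ref 6 -> FAULT, frames=[2,6] (faults so far: 2)
  step 2: ref 6 -> HIT, frames=[2,6] (faults so far: 2)
  step 3: ref 4 -> FAULT, evict 2, frames=[4,6] (faults so far: 3)
  step 4: ref 6 -> HIT, frames=[4,6] (faults so far: 3)
  step 5: ref 5 -> FAULT, evict 4, frames=[5,6] (faults so far: 4)
  step 6: ref 3 -> FAULT, evict 6, frames=[5,3] (faults so far: 5)
  step 7: ref 1 -> FAULT, evict 5, frames=[1,3] (faults so far: 6)
  step 8: ref 3 -> HIT, frames=[1,3] (faults so far: 6)
  step 9: ref 5 -> FAULT, evict 1, frames=[5,3] (faults so far: 7)
  step 10: ref 4 -> FAULT, evict 3, frames=[5,4] (faults so far: 8)
  step 11: ref 1 -> FAULT, evict 5, frames=[1,4] (faults so far: 9)
  step 12: ref 1 -> HIT, frames=[1,4] (faults so far: 9)
  LRU total faults: 9
--- Optimal ---
  step 0: ref 2 -> FAULT, frames=[2,-] (faults so far: 1)
  step 1: ref 6 -> FAULT, frames=[2,6] (faults so far: 2)
  step 2: ref 6 -> HIT, frames=[2,6] (faults so far: 2)
  step 3: ref 4 -> FAULT, evict 2, frames=[4,6] (faults so far: 3)
  step 4: ref 6 -> HIT, frames=[4,6] (faults so far: 3)
  step 5: ref 5 -> FAULT, evict 6, frames=[4,5] (faults so far: 4)
  step 6: ref 3 -> FAULT, evict 4, frames=[3,5] (faults so far: 5)
  step 7: ref 1 -> FAULT, evict 5, frames=[3,1] (faults so far: 6)
  step 8: ref 3 -> HIT, frames=[3,1] (faults so far: 6)
  step 9: ref 5 -> FAULT, evict 3, frames=[5,1] (faults so far: 7)
  step 10: ref 4 -> FAULT, evict 5, frames=[4,1] (faults so far: 8)
  step 11: ref 1 -> HIT, frames=[4,1] (faults so far: 8)
  step 12: ref 1 -> HIT, frames=[4,1] (faults so far: 8)
  Optimal total faults: 8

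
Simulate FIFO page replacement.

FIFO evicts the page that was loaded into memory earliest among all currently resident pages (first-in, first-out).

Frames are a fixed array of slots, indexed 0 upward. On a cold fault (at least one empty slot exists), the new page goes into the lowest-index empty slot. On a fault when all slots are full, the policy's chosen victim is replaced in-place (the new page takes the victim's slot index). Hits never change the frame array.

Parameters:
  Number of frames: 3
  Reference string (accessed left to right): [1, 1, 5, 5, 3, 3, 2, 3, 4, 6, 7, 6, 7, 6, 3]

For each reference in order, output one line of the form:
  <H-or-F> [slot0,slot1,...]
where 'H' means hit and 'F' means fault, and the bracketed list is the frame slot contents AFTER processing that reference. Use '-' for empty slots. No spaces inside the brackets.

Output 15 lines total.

F [1,-,-]
H [1,-,-]
F [1,5,-]
H [1,5,-]
F [1,5,3]
H [1,5,3]
F [2,5,3]
H [2,5,3]
F [2,4,3]
F [2,4,6]
F [7,4,6]
H [7,4,6]
H [7,4,6]
H [7,4,6]
F [7,3,6]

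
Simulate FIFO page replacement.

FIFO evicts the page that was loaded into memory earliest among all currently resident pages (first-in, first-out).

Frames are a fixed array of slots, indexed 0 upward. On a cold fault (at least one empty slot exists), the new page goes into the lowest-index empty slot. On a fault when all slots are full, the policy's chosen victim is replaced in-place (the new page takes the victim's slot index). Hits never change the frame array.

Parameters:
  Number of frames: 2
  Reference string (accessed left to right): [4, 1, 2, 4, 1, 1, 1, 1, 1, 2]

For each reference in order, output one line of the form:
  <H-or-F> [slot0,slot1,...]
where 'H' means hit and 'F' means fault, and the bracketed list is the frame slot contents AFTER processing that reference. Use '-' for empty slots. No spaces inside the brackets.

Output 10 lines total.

F [4,-]
F [4,1]
F [2,1]
F [2,4]
F [1,4]
H [1,4]
H [1,4]
H [1,4]
H [1,4]
F [1,2]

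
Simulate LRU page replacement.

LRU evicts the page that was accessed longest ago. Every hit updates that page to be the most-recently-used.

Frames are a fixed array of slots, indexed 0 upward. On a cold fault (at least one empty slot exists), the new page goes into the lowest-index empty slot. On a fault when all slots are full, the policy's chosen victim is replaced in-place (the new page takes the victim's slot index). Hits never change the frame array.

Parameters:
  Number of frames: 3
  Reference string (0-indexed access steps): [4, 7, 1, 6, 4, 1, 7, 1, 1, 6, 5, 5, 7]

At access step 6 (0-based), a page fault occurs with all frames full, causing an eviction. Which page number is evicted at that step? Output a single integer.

Answer: 6

Derivation:
Step 0: ref 4 -> FAULT, frames=[4,-,-]
Step 1: ref 7 -> FAULT, frames=[4,7,-]
Step 2: ref 1 -> FAULT, frames=[4,7,1]
Step 3: ref 6 -> FAULT, evict 4, frames=[6,7,1]
Step 4: ref 4 -> FAULT, evict 7, frames=[6,4,1]
Step 5: ref 1 -> HIT, frames=[6,4,1]
Step 6: ref 7 -> FAULT, evict 6, frames=[7,4,1]
At step 6: evicted page 6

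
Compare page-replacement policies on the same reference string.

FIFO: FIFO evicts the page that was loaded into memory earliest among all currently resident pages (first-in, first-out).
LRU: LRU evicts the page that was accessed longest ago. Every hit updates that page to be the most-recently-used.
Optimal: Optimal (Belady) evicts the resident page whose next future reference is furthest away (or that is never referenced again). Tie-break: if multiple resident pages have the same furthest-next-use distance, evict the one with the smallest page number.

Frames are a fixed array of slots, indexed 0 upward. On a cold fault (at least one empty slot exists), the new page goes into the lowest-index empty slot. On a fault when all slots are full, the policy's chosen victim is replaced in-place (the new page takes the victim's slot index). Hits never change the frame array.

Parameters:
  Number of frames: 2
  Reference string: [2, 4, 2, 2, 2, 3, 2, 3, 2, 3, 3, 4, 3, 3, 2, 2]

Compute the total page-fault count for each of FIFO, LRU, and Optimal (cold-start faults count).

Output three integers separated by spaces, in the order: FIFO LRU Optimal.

Answer: 7 5 5

Derivation:
--- FIFO ---
  step 0: ref 2 -> FAULT, frames=[2,-] (faults so far: 1)
  step 1: ref 4 -> FAULT, frames=[2,4] (faults so far: 2)
  step 2: ref 2 -> HIT, frames=[2,4] (faults so far: 2)
  step 3: ref 2 -> HIT, frames=[2,4] (faults so far: 2)
  step 4: ref 2 -> HIT, frames=[2,4] (faults so far: 2)
  step 5: ref 3 -> FAULT, evict 2, frames=[3,4] (faults so far: 3)
  step 6: ref 2 -> FAULT, evict 4, frames=[3,2] (faults so far: 4)
  step 7: ref 3 -> HIT, frames=[3,2] (faults so far: 4)
  step 8: ref 2 -> HIT, frames=[3,2] (faults so far: 4)
  step 9: ref 3 -> HIT, frames=[3,2] (faults so far: 4)
  step 10: ref 3 -> HIT, frames=[3,2] (faults so far: 4)
  step 11: ref 4 -> FAULT, evict 3, frames=[4,2] (faults so far: 5)
  step 12: ref 3 -> FAULT, evict 2, frames=[4,3] (faults so far: 6)
  step 13: ref 3 -> HIT, frames=[4,3] (faults so far: 6)
  step 14: ref 2 -> FAULT, evict 4, frames=[2,3] (faults so far: 7)
  step 15: ref 2 -> HIT, frames=[2,3] (faults so far: 7)
  FIFO total faults: 7
--- LRU ---
  step 0: ref 2 -> FAULT, frames=[2,-] (faults so far: 1)
  step 1: ref 4 -> FAULT, frames=[2,4] (faults so far: 2)
  step 2: ref 2 -> HIT, frames=[2,4] (faults so far: 2)
  step 3: ref 2 -> HIT, frames=[2,4] (faults so far: 2)
  step 4: ref 2 -> HIT, frames=[2,4] (faults so far: 2)
  step 5: ref 3 -> FAULT, evict 4, frames=[2,3] (faults so far: 3)
  step 6: ref 2 -> HIT, frames=[2,3] (faults so far: 3)
  step 7: ref 3 -> HIT, frames=[2,3] (faults so far: 3)
  step 8: ref 2 -> HIT, frames=[2,3] (faults so far: 3)
  step 9: ref 3 -> HIT, frames=[2,3] (faults so far: 3)
  step 10: ref 3 -> HIT, frames=[2,3] (faults so far: 3)
  step 11: ref 4 -> FAULT, evict 2, frames=[4,3] (faults so far: 4)
  step 12: ref 3 -> HIT, frames=[4,3] (faults so far: 4)
  step 13: ref 3 -> HIT, frames=[4,3] (faults so far: 4)
  step 14: ref 2 -> FAULT, evict 4, frames=[2,3] (faults so far: 5)
  step 15: ref 2 -> HIT, frames=[2,3] (faults so far: 5)
  LRU total faults: 5
--- Optimal ---
  step 0: ref 2 -> FAULT, frames=[2,-] (faults so far: 1)
  step 1: ref 4 -> FAULT, frames=[2,4] (faults so far: 2)
  step 2: ref 2 -> HIT, frames=[2,4] (faults so far: 2)
  step 3: ref 2 -> HIT, frames=[2,4] (faults so far: 2)
  step 4: ref 2 -> HIT, frames=[2,4] (faults so far: 2)
  step 5: ref 3 -> FAULT, evict 4, frames=[2,3] (faults so far: 3)
  step 6: ref 2 -> HIT, frames=[2,3] (faults so far: 3)
  step 7: ref 3 -> HIT, frames=[2,3] (faults so far: 3)
  step 8: ref 2 -> HIT, frames=[2,3] (faults so far: 3)
  step 9: ref 3 -> HIT, frames=[2,3] (faults so far: 3)
  step 10: ref 3 -> HIT, frames=[2,3] (faults so far: 3)
  step 11: ref 4 -> FAULT, evict 2, frames=[4,3] (faults so far: 4)
  step 12: ref 3 -> HIT, frames=[4,3] (faults so far: 4)
  step 13: ref 3 -> HIT, frames=[4,3] (faults so far: 4)
  step 14: ref 2 -> FAULT, evict 3, frames=[4,2] (faults so far: 5)
  step 15: ref 2 -> HIT, frames=[4,2] (faults so far: 5)
  Optimal total faults: 5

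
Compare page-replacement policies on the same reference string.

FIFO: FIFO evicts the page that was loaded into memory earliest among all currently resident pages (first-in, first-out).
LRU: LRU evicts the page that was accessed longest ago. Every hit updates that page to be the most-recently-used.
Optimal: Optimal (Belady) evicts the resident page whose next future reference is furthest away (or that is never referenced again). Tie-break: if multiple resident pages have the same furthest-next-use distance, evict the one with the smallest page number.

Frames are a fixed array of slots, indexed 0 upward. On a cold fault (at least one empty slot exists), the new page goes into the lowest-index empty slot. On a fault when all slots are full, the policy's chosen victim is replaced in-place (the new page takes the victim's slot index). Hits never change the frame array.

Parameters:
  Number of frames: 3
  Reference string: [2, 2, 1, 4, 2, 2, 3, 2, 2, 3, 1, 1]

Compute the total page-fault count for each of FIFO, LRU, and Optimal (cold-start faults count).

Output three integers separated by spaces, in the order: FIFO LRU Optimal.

--- FIFO ---
  step 0: ref 2 -> FAULT, frames=[2,-,-] (faults so far: 1)
  step 1: ref 2 -> HIT, frames=[2,-,-] (faults so far: 1)
  step 2: ref 1 -> FAULT, frames=[2,1,-] (faults so far: 2)
  step 3: ref 4 -> FAULT, frames=[2,1,4] (faults so far: 3)
  step 4: ref 2 -> HIT, frames=[2,1,4] (faults so far: 3)
  step 5: ref 2 -> HIT, frames=[2,1,4] (faults so far: 3)
  step 6: ref 3 -> FAULT, evict 2, frames=[3,1,4] (faults so far: 4)
  step 7: ref 2 -> FAULT, evict 1, frames=[3,2,4] (faults so far: 5)
  step 8: ref 2 -> HIT, frames=[3,2,4] (faults so far: 5)
  step 9: ref 3 -> HIT, frames=[3,2,4] (faults so far: 5)
  step 10: ref 1 -> FAULT, evict 4, frames=[3,2,1] (faults so far: 6)
  step 11: ref 1 -> HIT, frames=[3,2,1] (faults so far: 6)
  FIFO total faults: 6
--- LRU ---
  step 0: ref 2 -> FAULT, frames=[2,-,-] (faults so far: 1)
  step 1: ref 2 -> HIT, frames=[2,-,-] (faults so far: 1)
  step 2: ref 1 -> FAULT, frames=[2,1,-] (faults so far: 2)
  step 3: ref 4 -> FAULT, frames=[2,1,4] (faults so far: 3)
  step 4: ref 2 -> HIT, frames=[2,1,4] (faults so far: 3)
  step 5: ref 2 -> HIT, frames=[2,1,4] (faults so far: 3)
  step 6: ref 3 -> FAULT, evict 1, frames=[2,3,4] (faults so far: 4)
  step 7: ref 2 -> HIT, frames=[2,3,4] (faults so far: 4)
  step 8: ref 2 -> HIT, frames=[2,3,4] (faults so far: 4)
  step 9: ref 3 -> HIT, frames=[2,3,4] (faults so far: 4)
  step 10: ref 1 -> FAULT, evict 4, frames=[2,3,1] (faults so far: 5)
  step 11: ref 1 -> HIT, frames=[2,3,1] (faults so far: 5)
  LRU total faults: 5
--- Optimal ---
  step 0: ref 2 -> FAULT, frames=[2,-,-] (faults so far: 1)
  step 1: ref 2 -> HIT, frames=[2,-,-] (faults so far: 1)
  step 2: ref 1 -> FAULT, frames=[2,1,-] (faults so far: 2)
  step 3: ref 4 -> FAULT, frames=[2,1,4] (faults so far: 3)
  step 4: ref 2 -> HIT, frames=[2,1,4] (faults so far: 3)
  step 5: ref 2 -> HIT, frames=[2,1,4] (faults so far: 3)
  step 6: ref 3 -> FAULT, evict 4, frames=[2,1,3] (faults so far: 4)
  step 7: ref 2 -> HIT, frames=[2,1,3] (faults so far: 4)
  step 8: ref 2 -> HIT, frames=[2,1,3] (faults so far: 4)
  step 9: ref 3 -> HIT, frames=[2,1,3] (faults so far: 4)
  step 10: ref 1 -> HIT, frames=[2,1,3] (faults so far: 4)
  step 11: ref 1 -> HIT, frames=[2,1,3] (faults so far: 4)
  Optimal total faults: 4

Answer: 6 5 4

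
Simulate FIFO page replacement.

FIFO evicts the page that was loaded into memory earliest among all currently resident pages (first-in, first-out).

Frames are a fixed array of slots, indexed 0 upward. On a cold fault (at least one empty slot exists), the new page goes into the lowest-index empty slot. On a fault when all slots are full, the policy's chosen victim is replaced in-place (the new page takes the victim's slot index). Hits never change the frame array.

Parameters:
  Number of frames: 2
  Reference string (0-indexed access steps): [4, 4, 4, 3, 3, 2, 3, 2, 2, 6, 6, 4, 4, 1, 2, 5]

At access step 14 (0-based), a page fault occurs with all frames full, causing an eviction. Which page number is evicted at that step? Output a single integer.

Answer: 4

Derivation:
Step 0: ref 4 -> FAULT, frames=[4,-]
Step 1: ref 4 -> HIT, frames=[4,-]
Step 2: ref 4 -> HIT, frames=[4,-]
Step 3: ref 3 -> FAULT, frames=[4,3]
Step 4: ref 3 -> HIT, frames=[4,3]
Step 5: ref 2 -> FAULT, evict 4, frames=[2,3]
Step 6: ref 3 -> HIT, frames=[2,3]
Step 7: ref 2 -> HIT, frames=[2,3]
Step 8: ref 2 -> HIT, frames=[2,3]
Step 9: ref 6 -> FAULT, evict 3, frames=[2,6]
Step 10: ref 6 -> HIT, frames=[2,6]
Step 11: ref 4 -> FAULT, evict 2, frames=[4,6]
Step 12: ref 4 -> HIT, frames=[4,6]
Step 13: ref 1 -> FAULT, evict 6, frames=[4,1]
Step 14: ref 2 -> FAULT, evict 4, frames=[2,1]
At step 14: evicted page 4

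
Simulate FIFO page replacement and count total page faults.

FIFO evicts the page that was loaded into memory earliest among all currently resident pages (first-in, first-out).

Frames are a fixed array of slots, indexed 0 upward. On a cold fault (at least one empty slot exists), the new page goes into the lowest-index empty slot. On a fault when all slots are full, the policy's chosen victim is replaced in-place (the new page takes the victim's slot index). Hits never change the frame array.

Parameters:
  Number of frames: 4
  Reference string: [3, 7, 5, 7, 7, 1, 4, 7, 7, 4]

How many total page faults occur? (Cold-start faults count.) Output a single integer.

Step 0: ref 3 → FAULT, frames=[3,-,-,-]
Step 1: ref 7 → FAULT, frames=[3,7,-,-]
Step 2: ref 5 → FAULT, frames=[3,7,5,-]
Step 3: ref 7 → HIT, frames=[3,7,5,-]
Step 4: ref 7 → HIT, frames=[3,7,5,-]
Step 5: ref 1 → FAULT, frames=[3,7,5,1]
Step 6: ref 4 → FAULT (evict 3), frames=[4,7,5,1]
Step 7: ref 7 → HIT, frames=[4,7,5,1]
Step 8: ref 7 → HIT, frames=[4,7,5,1]
Step 9: ref 4 → HIT, frames=[4,7,5,1]
Total faults: 5

Answer: 5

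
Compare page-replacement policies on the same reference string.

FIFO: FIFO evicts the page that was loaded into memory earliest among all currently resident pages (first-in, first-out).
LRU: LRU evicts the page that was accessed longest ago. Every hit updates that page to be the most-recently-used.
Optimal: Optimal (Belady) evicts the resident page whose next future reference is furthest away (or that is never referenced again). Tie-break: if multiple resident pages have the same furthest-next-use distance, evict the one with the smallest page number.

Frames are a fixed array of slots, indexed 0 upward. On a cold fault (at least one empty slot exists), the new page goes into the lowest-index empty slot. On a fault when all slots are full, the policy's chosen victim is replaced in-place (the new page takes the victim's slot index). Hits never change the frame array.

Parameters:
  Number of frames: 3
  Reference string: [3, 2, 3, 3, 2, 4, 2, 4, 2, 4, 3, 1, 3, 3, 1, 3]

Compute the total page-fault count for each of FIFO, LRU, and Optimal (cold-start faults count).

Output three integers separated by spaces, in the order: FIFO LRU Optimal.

--- FIFO ---
  step 0: ref 3 -> FAULT, frames=[3,-,-] (faults so far: 1)
  step 1: ref 2 -> FAULT, frames=[3,2,-] (faults so far: 2)
  step 2: ref 3 -> HIT, frames=[3,2,-] (faults so far: 2)
  step 3: ref 3 -> HIT, frames=[3,2,-] (faults so far: 2)
  step 4: ref 2 -> HIT, frames=[3,2,-] (faults so far: 2)
  step 5: ref 4 -> FAULT, frames=[3,2,4] (faults so far: 3)
  step 6: ref 2 -> HIT, frames=[3,2,4] (faults so far: 3)
  step 7: ref 4 -> HIT, frames=[3,2,4] (faults so far: 3)
  step 8: ref 2 -> HIT, frames=[3,2,4] (faults so far: 3)
  step 9: ref 4 -> HIT, frames=[3,2,4] (faults so far: 3)
  step 10: ref 3 -> HIT, frames=[3,2,4] (faults so far: 3)
  step 11: ref 1 -> FAULT, evict 3, frames=[1,2,4] (faults so far: 4)
  step 12: ref 3 -> FAULT, evict 2, frames=[1,3,4] (faults so far: 5)
  step 13: ref 3 -> HIT, frames=[1,3,4] (faults so far: 5)
  step 14: ref 1 -> HIT, frames=[1,3,4] (faults so far: 5)
  step 15: ref 3 -> HIT, frames=[1,3,4] (faults so far: 5)
  FIFO total faults: 5
--- LRU ---
  step 0: ref 3 -> FAULT, frames=[3,-,-] (faults so far: 1)
  step 1: ref 2 -> FAULT, frames=[3,2,-] (faults so far: 2)
  step 2: ref 3 -> HIT, frames=[3,2,-] (faults so far: 2)
  step 3: ref 3 -> HIT, frames=[3,2,-] (faults so far: 2)
  step 4: ref 2 -> HIT, frames=[3,2,-] (faults so far: 2)
  step 5: ref 4 -> FAULT, frames=[3,2,4] (faults so far: 3)
  step 6: ref 2 -> HIT, frames=[3,2,4] (faults so far: 3)
  step 7: ref 4 -> HIT, frames=[3,2,4] (faults so far: 3)
  step 8: ref 2 -> HIT, frames=[3,2,4] (faults so far: 3)
  step 9: ref 4 -> HIT, frames=[3,2,4] (faults so far: 3)
  step 10: ref 3 -> HIT, frames=[3,2,4] (faults so far: 3)
  step 11: ref 1 -> FAULT, evict 2, frames=[3,1,4] (faults so far: 4)
  step 12: ref 3 -> HIT, frames=[3,1,4] (faults so far: 4)
  step 13: ref 3 -> HIT, frames=[3,1,4] (faults so far: 4)
  step 14: ref 1 -> HIT, frames=[3,1,4] (faults so far: 4)
  step 15: ref 3 -> HIT, frames=[3,1,4] (faults so far: 4)
  LRU total faults: 4
--- Optimal ---
  step 0: ref 3 -> FAULT, frames=[3,-,-] (faults so far: 1)
  step 1: ref 2 -> FAULT, frames=[3,2,-] (faults so far: 2)
  step 2: ref 3 -> HIT, frames=[3,2,-] (faults so far: 2)
  step 3: ref 3 -> HIT, frames=[3,2,-] (faults so far: 2)
  step 4: ref 2 -> HIT, frames=[3,2,-] (faults so far: 2)
  step 5: ref 4 -> FAULT, frames=[3,2,4] (faults so far: 3)
  step 6: ref 2 -> HIT, frames=[3,2,4] (faults so far: 3)
  step 7: ref 4 -> HIT, frames=[3,2,4] (faults so far: 3)
  step 8: ref 2 -> HIT, frames=[3,2,4] (faults so far: 3)
  step 9: ref 4 -> HIT, frames=[3,2,4] (faults so far: 3)
  step 10: ref 3 -> HIT, frames=[3,2,4] (faults so far: 3)
  step 11: ref 1 -> FAULT, evict 2, frames=[3,1,4] (faults so far: 4)
  step 12: ref 3 -> HIT, frames=[3,1,4] (faults so far: 4)
  step 13: ref 3 -> HIT, frames=[3,1,4] (faults so far: 4)
  step 14: ref 1 -> HIT, frames=[3,1,4] (faults so far: 4)
  step 15: ref 3 -> HIT, frames=[3,1,4] (faults so far: 4)
  Optimal total faults: 4

Answer: 5 4 4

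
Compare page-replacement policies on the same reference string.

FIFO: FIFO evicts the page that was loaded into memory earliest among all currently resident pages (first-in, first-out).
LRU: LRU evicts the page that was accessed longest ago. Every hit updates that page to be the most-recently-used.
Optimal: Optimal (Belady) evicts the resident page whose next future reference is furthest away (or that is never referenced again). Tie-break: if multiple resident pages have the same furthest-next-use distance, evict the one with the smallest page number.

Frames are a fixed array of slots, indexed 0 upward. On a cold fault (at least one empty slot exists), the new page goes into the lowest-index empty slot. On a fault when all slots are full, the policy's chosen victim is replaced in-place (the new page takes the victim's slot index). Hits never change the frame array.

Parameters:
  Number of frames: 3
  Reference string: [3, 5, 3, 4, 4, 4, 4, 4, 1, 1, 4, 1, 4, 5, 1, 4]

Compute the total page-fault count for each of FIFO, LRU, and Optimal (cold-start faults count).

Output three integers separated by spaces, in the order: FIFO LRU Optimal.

Answer: 4 5 4

Derivation:
--- FIFO ---
  step 0: ref 3 -> FAULT, frames=[3,-,-] (faults so far: 1)
  step 1: ref 5 -> FAULT, frames=[3,5,-] (faults so far: 2)
  step 2: ref 3 -> HIT, frames=[3,5,-] (faults so far: 2)
  step 3: ref 4 -> FAULT, frames=[3,5,4] (faults so far: 3)
  step 4: ref 4 -> HIT, frames=[3,5,4] (faults so far: 3)
  step 5: ref 4 -> HIT, frames=[3,5,4] (faults so far: 3)
  step 6: ref 4 -> HIT, frames=[3,5,4] (faults so far: 3)
  step 7: ref 4 -> HIT, frames=[3,5,4] (faults so far: 3)
  step 8: ref 1 -> FAULT, evict 3, frames=[1,5,4] (faults so far: 4)
  step 9: ref 1 -> HIT, frames=[1,5,4] (faults so far: 4)
  step 10: ref 4 -> HIT, frames=[1,5,4] (faults so far: 4)
  step 11: ref 1 -> HIT, frames=[1,5,4] (faults so far: 4)
  step 12: ref 4 -> HIT, frames=[1,5,4] (faults so far: 4)
  step 13: ref 5 -> HIT, frames=[1,5,4] (faults so far: 4)
  step 14: ref 1 -> HIT, frames=[1,5,4] (faults so far: 4)
  step 15: ref 4 -> HIT, frames=[1,5,4] (faults so far: 4)
  FIFO total faults: 4
--- LRU ---
  step 0: ref 3 -> FAULT, frames=[3,-,-] (faults so far: 1)
  step 1: ref 5 -> FAULT, frames=[3,5,-] (faults so far: 2)
  step 2: ref 3 -> HIT, frames=[3,5,-] (faults so far: 2)
  step 3: ref 4 -> FAULT, frames=[3,5,4] (faults so far: 3)
  step 4: ref 4 -> HIT, frames=[3,5,4] (faults so far: 3)
  step 5: ref 4 -> HIT, frames=[3,5,4] (faults so far: 3)
  step 6: ref 4 -> HIT, frames=[3,5,4] (faults so far: 3)
  step 7: ref 4 -> HIT, frames=[3,5,4] (faults so far: 3)
  step 8: ref 1 -> FAULT, evict 5, frames=[3,1,4] (faults so far: 4)
  step 9: ref 1 -> HIT, frames=[3,1,4] (faults so far: 4)
  step 10: ref 4 -> HIT, frames=[3,1,4] (faults so far: 4)
  step 11: ref 1 -> HIT, frames=[3,1,4] (faults so far: 4)
  step 12: ref 4 -> HIT, frames=[3,1,4] (faults so far: 4)
  step 13: ref 5 -> FAULT, evict 3, frames=[5,1,4] (faults so far: 5)
  step 14: ref 1 -> HIT, frames=[5,1,4] (faults so far: 5)
  step 15: ref 4 -> HIT, frames=[5,1,4] (faults so far: 5)
  LRU total faults: 5
--- Optimal ---
  step 0: ref 3 -> FAULT, frames=[3,-,-] (faults so far: 1)
  step 1: ref 5 -> FAULT, frames=[3,5,-] (faults so far: 2)
  step 2: ref 3 -> HIT, frames=[3,5,-] (faults so far: 2)
  step 3: ref 4 -> FAULT, frames=[3,5,4] (faults so far: 3)
  step 4: ref 4 -> HIT, frames=[3,5,4] (faults so far: 3)
  step 5: ref 4 -> HIT, frames=[3,5,4] (faults so far: 3)
  step 6: ref 4 -> HIT, frames=[3,5,4] (faults so far: 3)
  step 7: ref 4 -> HIT, frames=[3,5,4] (faults so far: 3)
  step 8: ref 1 -> FAULT, evict 3, frames=[1,5,4] (faults so far: 4)
  step 9: ref 1 -> HIT, frames=[1,5,4] (faults so far: 4)
  step 10: ref 4 -> HIT, frames=[1,5,4] (faults so far: 4)
  step 11: ref 1 -> HIT, frames=[1,5,4] (faults so far: 4)
  step 12: ref 4 -> HIT, frames=[1,5,4] (faults so far: 4)
  step 13: ref 5 -> HIT, frames=[1,5,4] (faults so far: 4)
  step 14: ref 1 -> HIT, frames=[1,5,4] (faults so far: 4)
  step 15: ref 4 -> HIT, frames=[1,5,4] (faults so far: 4)
  Optimal total faults: 4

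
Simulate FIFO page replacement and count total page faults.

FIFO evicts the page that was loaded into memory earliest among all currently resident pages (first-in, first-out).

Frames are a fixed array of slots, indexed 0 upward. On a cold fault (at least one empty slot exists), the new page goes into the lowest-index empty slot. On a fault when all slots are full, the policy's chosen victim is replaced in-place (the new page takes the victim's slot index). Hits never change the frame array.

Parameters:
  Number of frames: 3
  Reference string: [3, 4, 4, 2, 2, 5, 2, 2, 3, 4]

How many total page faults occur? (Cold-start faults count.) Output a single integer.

Step 0: ref 3 → FAULT, frames=[3,-,-]
Step 1: ref 4 → FAULT, frames=[3,4,-]
Step 2: ref 4 → HIT, frames=[3,4,-]
Step 3: ref 2 → FAULT, frames=[3,4,2]
Step 4: ref 2 → HIT, frames=[3,4,2]
Step 5: ref 5 → FAULT (evict 3), frames=[5,4,2]
Step 6: ref 2 → HIT, frames=[5,4,2]
Step 7: ref 2 → HIT, frames=[5,4,2]
Step 8: ref 3 → FAULT (evict 4), frames=[5,3,2]
Step 9: ref 4 → FAULT (evict 2), frames=[5,3,4]
Total faults: 6

Answer: 6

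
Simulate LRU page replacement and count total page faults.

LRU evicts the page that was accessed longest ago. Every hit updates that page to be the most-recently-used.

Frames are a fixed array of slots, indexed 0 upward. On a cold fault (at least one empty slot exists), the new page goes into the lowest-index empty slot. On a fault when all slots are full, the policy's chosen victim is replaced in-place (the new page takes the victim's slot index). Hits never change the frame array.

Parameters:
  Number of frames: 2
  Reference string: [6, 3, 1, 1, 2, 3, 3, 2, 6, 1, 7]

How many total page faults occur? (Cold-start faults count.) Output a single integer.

Step 0: ref 6 → FAULT, frames=[6,-]
Step 1: ref 3 → FAULT, frames=[6,3]
Step 2: ref 1 → FAULT (evict 6), frames=[1,3]
Step 3: ref 1 → HIT, frames=[1,3]
Step 4: ref 2 → FAULT (evict 3), frames=[1,2]
Step 5: ref 3 → FAULT (evict 1), frames=[3,2]
Step 6: ref 3 → HIT, frames=[3,2]
Step 7: ref 2 → HIT, frames=[3,2]
Step 8: ref 6 → FAULT (evict 3), frames=[6,2]
Step 9: ref 1 → FAULT (evict 2), frames=[6,1]
Step 10: ref 7 → FAULT (evict 6), frames=[7,1]
Total faults: 8

Answer: 8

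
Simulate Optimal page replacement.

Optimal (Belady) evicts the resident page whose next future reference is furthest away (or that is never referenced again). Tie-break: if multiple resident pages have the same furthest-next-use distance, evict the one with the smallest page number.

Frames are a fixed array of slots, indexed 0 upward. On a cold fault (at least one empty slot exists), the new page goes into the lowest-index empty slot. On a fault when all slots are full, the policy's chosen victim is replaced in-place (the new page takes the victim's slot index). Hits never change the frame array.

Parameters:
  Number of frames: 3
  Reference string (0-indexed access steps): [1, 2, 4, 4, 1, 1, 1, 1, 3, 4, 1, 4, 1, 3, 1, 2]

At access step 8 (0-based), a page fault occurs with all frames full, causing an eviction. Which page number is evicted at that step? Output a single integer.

Answer: 2

Derivation:
Step 0: ref 1 -> FAULT, frames=[1,-,-]
Step 1: ref 2 -> FAULT, frames=[1,2,-]
Step 2: ref 4 -> FAULT, frames=[1,2,4]
Step 3: ref 4 -> HIT, frames=[1,2,4]
Step 4: ref 1 -> HIT, frames=[1,2,4]
Step 5: ref 1 -> HIT, frames=[1,2,4]
Step 6: ref 1 -> HIT, frames=[1,2,4]
Step 7: ref 1 -> HIT, frames=[1,2,4]
Step 8: ref 3 -> FAULT, evict 2, frames=[1,3,4]
At step 8: evicted page 2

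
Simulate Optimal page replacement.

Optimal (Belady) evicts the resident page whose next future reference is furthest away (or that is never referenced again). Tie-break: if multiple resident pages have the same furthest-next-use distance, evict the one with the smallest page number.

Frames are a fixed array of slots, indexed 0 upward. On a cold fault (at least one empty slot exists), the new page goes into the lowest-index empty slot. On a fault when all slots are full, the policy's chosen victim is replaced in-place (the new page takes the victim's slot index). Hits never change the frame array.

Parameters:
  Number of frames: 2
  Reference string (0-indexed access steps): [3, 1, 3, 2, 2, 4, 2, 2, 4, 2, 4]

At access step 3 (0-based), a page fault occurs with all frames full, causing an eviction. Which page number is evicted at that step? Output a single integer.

Step 0: ref 3 -> FAULT, frames=[3,-]
Step 1: ref 1 -> FAULT, frames=[3,1]
Step 2: ref 3 -> HIT, frames=[3,1]
Step 3: ref 2 -> FAULT, evict 1, frames=[3,2]
At step 3: evicted page 1

Answer: 1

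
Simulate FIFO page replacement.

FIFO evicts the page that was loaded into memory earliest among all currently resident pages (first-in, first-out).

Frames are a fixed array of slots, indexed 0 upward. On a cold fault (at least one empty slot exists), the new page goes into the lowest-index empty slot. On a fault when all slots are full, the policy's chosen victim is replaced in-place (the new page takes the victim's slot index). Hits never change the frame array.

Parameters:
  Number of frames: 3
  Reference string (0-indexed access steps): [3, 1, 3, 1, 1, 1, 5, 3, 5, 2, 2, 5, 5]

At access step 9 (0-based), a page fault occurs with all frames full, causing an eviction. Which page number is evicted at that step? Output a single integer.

Step 0: ref 3 -> FAULT, frames=[3,-,-]
Step 1: ref 1 -> FAULT, frames=[3,1,-]
Step 2: ref 3 -> HIT, frames=[3,1,-]
Step 3: ref 1 -> HIT, frames=[3,1,-]
Step 4: ref 1 -> HIT, frames=[3,1,-]
Step 5: ref 1 -> HIT, frames=[3,1,-]
Step 6: ref 5 -> FAULT, frames=[3,1,5]
Step 7: ref 3 -> HIT, frames=[3,1,5]
Step 8: ref 5 -> HIT, frames=[3,1,5]
Step 9: ref 2 -> FAULT, evict 3, frames=[2,1,5]
At step 9: evicted page 3

Answer: 3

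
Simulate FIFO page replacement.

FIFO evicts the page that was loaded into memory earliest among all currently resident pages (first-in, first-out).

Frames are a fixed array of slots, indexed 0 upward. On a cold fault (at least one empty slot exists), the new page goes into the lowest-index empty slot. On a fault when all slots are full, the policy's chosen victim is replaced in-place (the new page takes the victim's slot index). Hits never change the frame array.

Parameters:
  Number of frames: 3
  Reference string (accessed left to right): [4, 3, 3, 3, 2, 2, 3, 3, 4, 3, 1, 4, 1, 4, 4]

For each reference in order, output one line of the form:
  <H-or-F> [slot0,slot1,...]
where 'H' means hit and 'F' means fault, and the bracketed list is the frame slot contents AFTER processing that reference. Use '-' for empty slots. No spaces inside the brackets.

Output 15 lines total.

F [4,-,-]
F [4,3,-]
H [4,3,-]
H [4,3,-]
F [4,3,2]
H [4,3,2]
H [4,3,2]
H [4,3,2]
H [4,3,2]
H [4,3,2]
F [1,3,2]
F [1,4,2]
H [1,4,2]
H [1,4,2]
H [1,4,2]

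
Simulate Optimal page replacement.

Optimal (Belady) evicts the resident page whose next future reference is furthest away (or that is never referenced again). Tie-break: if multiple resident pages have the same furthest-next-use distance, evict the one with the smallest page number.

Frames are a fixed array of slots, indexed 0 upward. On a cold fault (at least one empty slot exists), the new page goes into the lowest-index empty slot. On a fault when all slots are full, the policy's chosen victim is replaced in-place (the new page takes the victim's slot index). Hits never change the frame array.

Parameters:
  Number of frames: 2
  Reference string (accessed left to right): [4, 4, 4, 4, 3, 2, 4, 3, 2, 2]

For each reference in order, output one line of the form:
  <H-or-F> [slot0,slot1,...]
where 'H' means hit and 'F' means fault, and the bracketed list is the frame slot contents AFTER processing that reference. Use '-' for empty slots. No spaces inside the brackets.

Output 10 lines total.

F [4,-]
H [4,-]
H [4,-]
H [4,-]
F [4,3]
F [4,2]
H [4,2]
F [3,2]
H [3,2]
H [3,2]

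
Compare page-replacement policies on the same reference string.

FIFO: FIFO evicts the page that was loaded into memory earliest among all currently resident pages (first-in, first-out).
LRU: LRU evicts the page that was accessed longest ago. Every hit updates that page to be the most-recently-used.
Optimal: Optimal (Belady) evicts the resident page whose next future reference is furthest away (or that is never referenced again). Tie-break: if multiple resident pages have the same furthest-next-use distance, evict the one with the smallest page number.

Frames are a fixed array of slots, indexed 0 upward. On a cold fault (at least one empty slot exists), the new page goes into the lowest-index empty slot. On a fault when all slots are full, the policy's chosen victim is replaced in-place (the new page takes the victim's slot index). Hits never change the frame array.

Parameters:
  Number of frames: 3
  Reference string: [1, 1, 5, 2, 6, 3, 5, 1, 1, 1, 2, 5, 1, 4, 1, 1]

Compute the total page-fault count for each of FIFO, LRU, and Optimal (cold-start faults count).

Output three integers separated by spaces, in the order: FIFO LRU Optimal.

Answer: 9 9 7

Derivation:
--- FIFO ---
  step 0: ref 1 -> FAULT, frames=[1,-,-] (faults so far: 1)
  step 1: ref 1 -> HIT, frames=[1,-,-] (faults so far: 1)
  step 2: ref 5 -> FAULT, frames=[1,5,-] (faults so far: 2)
  step 3: ref 2 -> FAULT, frames=[1,5,2] (faults so far: 3)
  step 4: ref 6 -> FAULT, evict 1, frames=[6,5,2] (faults so far: 4)
  step 5: ref 3 -> FAULT, evict 5, frames=[6,3,2] (faults so far: 5)
  step 6: ref 5 -> FAULT, evict 2, frames=[6,3,5] (faults so far: 6)
  step 7: ref 1 -> FAULT, evict 6, frames=[1,3,5] (faults so far: 7)
  step 8: ref 1 -> HIT, frames=[1,3,5] (faults so far: 7)
  step 9: ref 1 -> HIT, frames=[1,3,5] (faults so far: 7)
  step 10: ref 2 -> FAULT, evict 3, frames=[1,2,5] (faults so far: 8)
  step 11: ref 5 -> HIT, frames=[1,2,5] (faults so far: 8)
  step 12: ref 1 -> HIT, frames=[1,2,5] (faults so far: 8)
  step 13: ref 4 -> FAULT, evict 5, frames=[1,2,4] (faults so far: 9)
  step 14: ref 1 -> HIT, frames=[1,2,4] (faults so far: 9)
  step 15: ref 1 -> HIT, frames=[1,2,4] (faults so far: 9)
  FIFO total faults: 9
--- LRU ---
  step 0: ref 1 -> FAULT, frames=[1,-,-] (faults so far: 1)
  step 1: ref 1 -> HIT, frames=[1,-,-] (faults so far: 1)
  step 2: ref 5 -> FAULT, frames=[1,5,-] (faults so far: 2)
  step 3: ref 2 -> FAULT, frames=[1,5,2] (faults so far: 3)
  step 4: ref 6 -> FAULT, evict 1, frames=[6,5,2] (faults so far: 4)
  step 5: ref 3 -> FAULT, evict 5, frames=[6,3,2] (faults so far: 5)
  step 6: ref 5 -> FAULT, evict 2, frames=[6,3,5] (faults so far: 6)
  step 7: ref 1 -> FAULT, evict 6, frames=[1,3,5] (faults so far: 7)
  step 8: ref 1 -> HIT, frames=[1,3,5] (faults so far: 7)
  step 9: ref 1 -> HIT, frames=[1,3,5] (faults so far: 7)
  step 10: ref 2 -> FAULT, evict 3, frames=[1,2,5] (faults so far: 8)
  step 11: ref 5 -> HIT, frames=[1,2,5] (faults so far: 8)
  step 12: ref 1 -> HIT, frames=[1,2,5] (faults so far: 8)
  step 13: ref 4 -> FAULT, evict 2, frames=[1,4,5] (faults so far: 9)
  step 14: ref 1 -> HIT, frames=[1,4,5] (faults so far: 9)
  step 15: ref 1 -> HIT, frames=[1,4,5] (faults so far: 9)
  LRU total faults: 9
--- Optimal ---
  step 0: ref 1 -> FAULT, frames=[1,-,-] (faults so far: 1)
  step 1: ref 1 -> HIT, frames=[1,-,-] (faults so far: 1)
  step 2: ref 5 -> FAULT, frames=[1,5,-] (faults so far: 2)
  step 3: ref 2 -> FAULT, frames=[1,5,2] (faults so far: 3)
  step 4: ref 6 -> FAULT, evict 2, frames=[1,5,6] (faults so far: 4)
  step 5: ref 3 -> FAULT, evict 6, frames=[1,5,3] (faults so far: 5)
  step 6: ref 5 -> HIT, frames=[1,5,3] (faults so far: 5)
  step 7: ref 1 -> HIT, frames=[1,5,3] (faults so far: 5)
  step 8: ref 1 -> HIT, frames=[1,5,3] (faults so far: 5)
  step 9: ref 1 -> HIT, frames=[1,5,3] (faults so far: 5)
  step 10: ref 2 -> FAULT, evict 3, frames=[1,5,2] (faults so far: 6)
  step 11: ref 5 -> HIT, frames=[1,5,2] (faults so far: 6)
  step 12: ref 1 -> HIT, frames=[1,5,2] (faults so far: 6)
  step 13: ref 4 -> FAULT, evict 2, frames=[1,5,4] (faults so far: 7)
  step 14: ref 1 -> HIT, frames=[1,5,4] (faults so far: 7)
  step 15: ref 1 -> HIT, frames=[1,5,4] (faults so far: 7)
  Optimal total faults: 7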